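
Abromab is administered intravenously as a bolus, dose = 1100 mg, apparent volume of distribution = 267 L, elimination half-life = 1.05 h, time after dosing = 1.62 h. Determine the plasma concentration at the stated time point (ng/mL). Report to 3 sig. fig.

1410 ng/mL

C₀ = Dose / Vd = 1100 / 267 = 4.120 mg/L
k = ln2 / t½ = 0.693147 / 1.05 = 0.6601 h⁻¹
C = C₀ · e^(−k·t) = 4.120 × e^(−0.6601 × 1.62)
  = 4.120 × 0.3432 = 1.414 mg/L
Convert: 1.414 mg/L × 1000 = 1414 ng/mL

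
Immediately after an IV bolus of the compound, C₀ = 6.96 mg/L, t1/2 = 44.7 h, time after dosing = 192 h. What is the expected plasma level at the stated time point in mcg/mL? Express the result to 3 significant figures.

k = ln2 / t½ = 0.693147 / 44.7 = 0.01551 h⁻¹
C = C₀ · e^(−k·t) = 6.960 × e^(−0.01551 × 192)
  = 6.960 × 0.05090 = 0.3543 mg/L
(0.3543 mg/L = 0.3543 mcg/mL)

0.354 mcg/mL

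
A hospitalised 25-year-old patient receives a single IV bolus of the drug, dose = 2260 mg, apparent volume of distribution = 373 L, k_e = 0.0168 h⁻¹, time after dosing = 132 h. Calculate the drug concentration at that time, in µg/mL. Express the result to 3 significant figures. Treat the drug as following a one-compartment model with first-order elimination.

0.660 µg/mL

C₀ = Dose / Vd = 2260 / 373 = 6.059 mg/L
C = C₀ · e^(−k·t) = 6.059 × e^(−0.01680 × 132)
  = 6.059 × 0.1089 = 0.6598 mg/L
(0.6598 mg/L = 0.6598 µg/mL)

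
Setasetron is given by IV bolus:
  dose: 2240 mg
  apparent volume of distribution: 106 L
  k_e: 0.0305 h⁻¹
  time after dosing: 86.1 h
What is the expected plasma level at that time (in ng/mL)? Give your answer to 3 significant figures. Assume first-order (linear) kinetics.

1530 ng/mL

C₀ = Dose / Vd = 2240 / 106 = 21.13 mg/L
C = C₀ · e^(−k·t) = 21.13 × e^(−0.03050 × 86.1)
  = 21.13 × 0.07236 = 1.529 mg/L
Convert: 1.529 mg/L × 1000 = 1529 ng/mL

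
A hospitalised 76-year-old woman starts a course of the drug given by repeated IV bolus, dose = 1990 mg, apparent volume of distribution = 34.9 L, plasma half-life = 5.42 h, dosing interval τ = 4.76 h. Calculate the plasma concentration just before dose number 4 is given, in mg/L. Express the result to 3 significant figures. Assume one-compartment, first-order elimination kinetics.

C₀ per dose = Dose / Vd = 1990 / 34.9 = 57.02 mg/L
k = ln2 / t½ = 0.693147 / 5.42 = 0.1279 h⁻¹
Fraction remaining after one interval: r = e^(−kτ) = e^(−0.1279 × 4.76) = 0.5440
Before dose 4, 3 doses have been given (aged 1τ, 2τ, 3τ).
C_trough = C₀ × (r + r² + … + r^3) = C₀ × r(1−r^3)/(1−r)
        = 57.02 × 0.5440 × (1 − 0.1610) / (1 − 0.5440) = 57.07 mg/L

57.1 mg/L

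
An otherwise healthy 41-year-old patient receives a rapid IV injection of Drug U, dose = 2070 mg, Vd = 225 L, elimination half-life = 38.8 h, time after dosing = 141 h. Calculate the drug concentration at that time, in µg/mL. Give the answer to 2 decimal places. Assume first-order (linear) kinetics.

C₀ = Dose / Vd = 2070 / 225 = 9.200 mg/L
k = ln2 / t½ = 0.693147 / 38.8 = 0.01786 h⁻¹
C = C₀ · e^(−k·t) = 9.200 × e^(−0.01786 × 141)
  = 9.200 × 0.08060 = 0.7415 mg/L
(0.7415 mg/L = 0.7415 µg/mL)

0.74 µg/mL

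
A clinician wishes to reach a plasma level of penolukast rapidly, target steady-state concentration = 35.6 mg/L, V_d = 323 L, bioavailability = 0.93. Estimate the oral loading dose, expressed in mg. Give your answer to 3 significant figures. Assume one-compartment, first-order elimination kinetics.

LD = Css × Vd / F = 35.6 × 323 / 0.93 = 12360 mg

12400 mg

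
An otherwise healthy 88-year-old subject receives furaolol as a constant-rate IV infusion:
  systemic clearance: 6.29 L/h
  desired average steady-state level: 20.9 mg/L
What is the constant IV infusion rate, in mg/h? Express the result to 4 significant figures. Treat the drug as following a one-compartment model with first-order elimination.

At steady state, infusion rate R₀ = Css × CL = 20.9 × 6.290 = 131.5 mg/h

131.5 mg/h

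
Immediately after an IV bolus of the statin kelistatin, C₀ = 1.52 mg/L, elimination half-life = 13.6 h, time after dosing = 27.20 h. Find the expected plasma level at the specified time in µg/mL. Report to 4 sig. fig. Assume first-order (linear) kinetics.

0.3800 µg/mL

k = ln2 / t½ = 0.693147 / 13.6 = 0.05097 h⁻¹
t / t½ = 27.20 / 13.6 = 2 half-lives
C = C₀ × (1/2)^2 = 1.520 × 0.2500 = 0.3800 mg/L
(0.3800 mg/L = 0.3800 µg/mL)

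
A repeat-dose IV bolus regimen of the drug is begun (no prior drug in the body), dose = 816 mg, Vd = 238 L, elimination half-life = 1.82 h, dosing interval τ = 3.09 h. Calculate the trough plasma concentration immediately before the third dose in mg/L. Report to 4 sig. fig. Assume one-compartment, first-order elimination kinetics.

C₀ per dose = Dose / Vd = 816 / 238 = 3.429 mg/L
k = ln2 / t½ = 0.693147 / 1.82 = 0.3809 h⁻¹
Fraction remaining after one interval: r = e^(−kτ) = e^(−0.3809 × 3.09) = 0.3082
Before dose 3, 2 doses have been given (aged 1τ, 2τ).
C_trough = C₀ × (r + r²) = 3.429 × (0.3082 + 0.09499) = 1.383 mg/L

1.383 mg/L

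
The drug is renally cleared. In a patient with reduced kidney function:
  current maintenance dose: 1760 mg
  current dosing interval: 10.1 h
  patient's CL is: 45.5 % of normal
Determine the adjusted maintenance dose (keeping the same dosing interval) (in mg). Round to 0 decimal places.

801 mg

To keep the same average steady-state level, dosing rate must scale with clearance.
CL ratio = 45.5 / 100 = 0.4550
New dose (same interval) = 1760 × 0.4550 = 800.8 mg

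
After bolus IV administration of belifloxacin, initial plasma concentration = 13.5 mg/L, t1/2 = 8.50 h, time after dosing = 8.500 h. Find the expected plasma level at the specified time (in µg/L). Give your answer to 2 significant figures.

k = ln2 / t½ = 0.693147 / 8.50 = 0.08155 h⁻¹
t / t½ = 8.500 / 8.50 = 1 half-lives
C = C₀ × (1/2)^1 = 13.50 × 0.5000 = 6.750 mg/L
Convert: 6.750 mg/L × 1000 = 6750 µg/L

6800 µg/L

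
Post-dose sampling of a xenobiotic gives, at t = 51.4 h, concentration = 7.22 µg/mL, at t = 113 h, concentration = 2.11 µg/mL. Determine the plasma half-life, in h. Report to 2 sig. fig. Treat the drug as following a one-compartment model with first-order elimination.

k = ln(C₁/C₂) / (t₂ − t₁) = ln(7.22/2.11) / (113 − 51.4)
  = 1.230 / 61.60 = 0.01997 h⁻¹
t½ = ln2 / k = 0.693147 / 0.01997 = 34.71 h

35 h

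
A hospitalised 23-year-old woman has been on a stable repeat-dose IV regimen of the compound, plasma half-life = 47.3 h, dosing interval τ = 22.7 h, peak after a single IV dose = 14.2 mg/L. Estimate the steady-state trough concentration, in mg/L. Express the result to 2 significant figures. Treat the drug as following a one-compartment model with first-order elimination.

k = ln2 / t½ = 0.693147 / 47.3 = 0.01465 h⁻¹
e^(−kτ) = e^(−0.01465 × 22.7) = 0.7171
Accumulation ratio R = 1 / (1 − e^(−kτ)) = 1 / (1 − 0.7171) = 3.535
Steady-state trough = C₀ × R × e^(−kτ) = 14.2 × 3.535 × 0.7171 = 36.00 mg/L

36 mg/L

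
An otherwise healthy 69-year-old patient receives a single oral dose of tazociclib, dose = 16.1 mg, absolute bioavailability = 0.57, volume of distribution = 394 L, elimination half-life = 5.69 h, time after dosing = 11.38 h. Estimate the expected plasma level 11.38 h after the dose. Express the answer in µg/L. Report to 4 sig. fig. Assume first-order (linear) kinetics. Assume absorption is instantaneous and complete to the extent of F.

5.823 µg/L

Amount reaching circulation = F × Dose = 0.57 × 16.10 = 9.177 mg
C₀ = F·Dose / Vd = 9.177 / 394 = 0.02329 mg/L
k = ln2 / t½ = 0.693147 / 5.69 = 0.1218 h⁻¹
t / t½ = 11.38 / 5.69 = 2 half-lives
C = C₀ × (1/2)^2 = 0.02329 × 0.2500 = 0.005823 mg/L
Convert: 0.005823 mg/L × 1000 = 5.823 µg/L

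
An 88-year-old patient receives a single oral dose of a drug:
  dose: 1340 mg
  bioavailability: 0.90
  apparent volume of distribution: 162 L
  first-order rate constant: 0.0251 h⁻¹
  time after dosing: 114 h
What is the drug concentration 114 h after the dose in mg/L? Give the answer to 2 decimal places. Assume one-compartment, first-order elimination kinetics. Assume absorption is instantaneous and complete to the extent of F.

Amount reaching circulation = F × Dose = 0.90 × 1340 = 1206 mg
C₀ = F·Dose / Vd = 1206 / 162 = 7.444 mg/L
C = C₀ · e^(−k·t) = 7.444 × e^(−0.02510 × 114)
  = 7.444 × 0.05719 = 0.4257 mg/L

0.43 mg/L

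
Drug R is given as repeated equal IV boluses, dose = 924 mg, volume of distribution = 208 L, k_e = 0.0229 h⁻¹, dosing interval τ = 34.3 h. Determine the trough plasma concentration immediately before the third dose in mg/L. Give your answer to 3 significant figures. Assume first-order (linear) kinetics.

C₀ per dose = Dose / Vd = 924 / 208 = 4.442 mg/L
Fraction remaining after one interval: r = e^(−kτ) = e^(−0.02290 × 34.3) = 0.4559
Before dose 3, 2 doses have been given (aged 1τ, 2τ).
C_trough = C₀ × (r + r²) = 4.442 × (0.4559 + 0.2078) = 2.948 mg/L

2.95 mg/L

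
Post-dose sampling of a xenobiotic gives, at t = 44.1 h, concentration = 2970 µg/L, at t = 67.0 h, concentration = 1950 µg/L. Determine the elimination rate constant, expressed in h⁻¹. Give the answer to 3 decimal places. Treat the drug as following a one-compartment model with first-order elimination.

0.018 h⁻¹

k = ln(C₁/C₂) / (t₂ − t₁) = ln(2970/1950) / (67.0 − 44.1)
  = 0.4207 / 22.90 = 0.01837 h⁻¹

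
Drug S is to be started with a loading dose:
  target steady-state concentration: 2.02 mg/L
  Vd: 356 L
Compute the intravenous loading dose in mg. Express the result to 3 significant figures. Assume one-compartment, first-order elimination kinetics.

719 mg

LD = Css × Vd = 2.02 × 356 = 719.1 mg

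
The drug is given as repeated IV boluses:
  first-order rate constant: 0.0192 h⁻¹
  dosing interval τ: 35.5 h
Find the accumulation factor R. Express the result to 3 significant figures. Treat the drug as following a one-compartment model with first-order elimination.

e^(−kτ) = e^(−0.01920 × 35.5) = 0.5058
Accumulation ratio R = 1 / (1 − e^(−kτ)) = 1 / (1 − 0.5058) = 2.023

2.02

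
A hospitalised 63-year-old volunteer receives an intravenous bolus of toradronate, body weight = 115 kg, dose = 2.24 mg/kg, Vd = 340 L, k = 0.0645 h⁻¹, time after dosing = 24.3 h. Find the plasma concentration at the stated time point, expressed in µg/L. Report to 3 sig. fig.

158 µg/L

Total dose = 2.24 × 115 = 257.6 mg
C₀ = Dose / Vd = 257.6 / 340 = 0.7576 mg/L
C = C₀ · e^(−k·t) = 0.7576 × e^(−0.06450 × 24.3)
  = 0.7576 × 0.2086 = 0.1580 mg/L
Convert: 0.1580 mg/L × 1000 = 158.0 µg/L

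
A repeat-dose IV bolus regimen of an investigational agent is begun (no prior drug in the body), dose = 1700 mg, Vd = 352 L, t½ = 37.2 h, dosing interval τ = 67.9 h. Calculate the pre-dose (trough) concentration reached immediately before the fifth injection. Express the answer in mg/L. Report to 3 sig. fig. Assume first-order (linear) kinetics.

1.89 mg/L

C₀ per dose = Dose / Vd = 1700 / 352 = 4.830 mg/L
k = ln2 / t½ = 0.693147 / 37.2 = 0.01863 h⁻¹
Fraction remaining after one interval: r = e^(−kτ) = e^(−0.01863 × 67.9) = 0.2822
Before dose 5, 4 doses have been given (aged 1τ, 2τ, 3τ, 4τ).
C_trough = C₀ × (r + r² + … + r^4) = C₀ × r(1−r^4)/(1−r)
        = 4.830 × 0.2822 × (1 − 0.006342) / (1 − 0.2822) = 1.887 mg/L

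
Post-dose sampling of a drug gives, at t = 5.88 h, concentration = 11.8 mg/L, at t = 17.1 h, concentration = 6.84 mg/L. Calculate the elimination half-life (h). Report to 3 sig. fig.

k = ln(C₁/C₂) / (t₂ − t₁) = ln(11.8/6.84) / (17.1 − 5.88)
  = 0.5453 / 11.22 = 0.04860 h⁻¹
t½ = ln2 / k = 0.693147 / 0.04860 = 14.26 h

14.3 h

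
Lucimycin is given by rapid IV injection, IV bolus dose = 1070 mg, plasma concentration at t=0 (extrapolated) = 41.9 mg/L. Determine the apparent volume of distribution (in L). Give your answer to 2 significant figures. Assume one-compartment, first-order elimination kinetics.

Vd = Dose / C₀ = 1070 / 41.9 = 25.54 L

26 L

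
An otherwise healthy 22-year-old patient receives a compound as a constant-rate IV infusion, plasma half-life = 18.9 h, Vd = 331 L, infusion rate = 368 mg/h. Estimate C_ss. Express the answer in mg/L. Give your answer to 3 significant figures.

k = ln2 / t½ = 0.693147 / 18.9 = 0.03667 h⁻¹
CL = k × Vd = 0.03667 × 331 = 12.14 L/h
At steady state Css = R₀ / CL = 368 / 12.14 = 30.31 mg/L

30.3 mg/L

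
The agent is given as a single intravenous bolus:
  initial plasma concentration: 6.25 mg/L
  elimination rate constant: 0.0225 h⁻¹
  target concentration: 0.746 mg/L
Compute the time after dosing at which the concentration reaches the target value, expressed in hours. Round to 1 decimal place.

94.5 h

t = ln(C₀ / C) / k = ln(6.250 / 0.746) / 0.02250
  = ln(8.378) / 0.02250 = 2.126 / 0.02250 = 94.49 h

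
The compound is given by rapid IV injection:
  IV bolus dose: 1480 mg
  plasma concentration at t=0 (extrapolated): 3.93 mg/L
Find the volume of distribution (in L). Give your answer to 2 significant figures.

380 L

Vd = Dose / C₀ = 1480 / 3.93 = 376.6 L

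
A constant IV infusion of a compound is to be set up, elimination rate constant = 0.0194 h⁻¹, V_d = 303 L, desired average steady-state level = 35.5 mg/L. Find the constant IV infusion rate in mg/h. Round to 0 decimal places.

209 mg/h

CL = k × Vd = 0.01940 × 303 = 5.878 L/h
At steady state, infusion rate R₀ = Css × CL = 35.5 × 5.878 = 208.7 mg/h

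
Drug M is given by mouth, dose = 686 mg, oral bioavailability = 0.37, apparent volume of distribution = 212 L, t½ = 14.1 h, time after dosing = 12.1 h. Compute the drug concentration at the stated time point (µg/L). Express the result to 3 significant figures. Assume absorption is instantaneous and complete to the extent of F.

Amount reaching circulation = F × Dose = 0.37 × 686.0 = 253.8 mg
C₀ = F·Dose / Vd = 253.8 / 212 = 1.197 mg/L
k = ln2 / t½ = 0.693147 / 14.1 = 0.04916 h⁻¹
C = C₀ · e^(−k·t) = 1.197 × e^(−0.04916 × 12.1)
  = 1.197 × 0.5517 = 0.6604 mg/L
Convert: 0.6604 mg/L × 1000 = 660.4 µg/L

660 µg/L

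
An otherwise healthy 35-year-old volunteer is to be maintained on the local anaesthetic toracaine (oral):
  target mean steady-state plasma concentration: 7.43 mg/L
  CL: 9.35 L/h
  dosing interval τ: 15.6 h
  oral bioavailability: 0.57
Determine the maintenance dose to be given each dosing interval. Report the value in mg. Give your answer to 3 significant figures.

At steady state, F × (Dose/τ) = Css × CL.
Dose = Css × CL × τ / F = 7.43 × 9.350 × 15.6 / 0.57 = 1901 mg

1900 mg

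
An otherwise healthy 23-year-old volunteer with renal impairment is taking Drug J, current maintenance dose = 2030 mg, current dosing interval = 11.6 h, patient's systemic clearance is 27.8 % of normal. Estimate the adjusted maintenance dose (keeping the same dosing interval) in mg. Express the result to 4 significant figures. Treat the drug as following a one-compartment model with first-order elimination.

To keep the same average steady-state level, dosing rate must scale with clearance.
CL ratio = 27.8 / 100 = 0.2780
New dose (same interval) = 2030 × 0.2780 = 564.3 mg

564.3 mg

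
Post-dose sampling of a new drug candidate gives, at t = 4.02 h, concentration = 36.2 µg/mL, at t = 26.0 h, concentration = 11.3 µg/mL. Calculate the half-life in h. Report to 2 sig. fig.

k = ln(C₁/C₂) / (t₂ − t₁) = ln(36.2/11.3) / (26.0 − 4.02)
  = 1.164 / 21.98 = 0.05296 h⁻¹
t½ = ln2 / k = 0.693147 / 0.05296 = 13.09 h

13 h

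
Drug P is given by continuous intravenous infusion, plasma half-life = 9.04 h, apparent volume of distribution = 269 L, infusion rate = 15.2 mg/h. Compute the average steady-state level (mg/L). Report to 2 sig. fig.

k = ln2 / t½ = 0.693147 / 9.04 = 0.07668 h⁻¹
CL = k × Vd = 0.07668 × 269 = 20.63 L/h
At steady state Css = R₀ / CL = 15.2 / 20.63 = 0.7368 mg/L

0.74 mg/L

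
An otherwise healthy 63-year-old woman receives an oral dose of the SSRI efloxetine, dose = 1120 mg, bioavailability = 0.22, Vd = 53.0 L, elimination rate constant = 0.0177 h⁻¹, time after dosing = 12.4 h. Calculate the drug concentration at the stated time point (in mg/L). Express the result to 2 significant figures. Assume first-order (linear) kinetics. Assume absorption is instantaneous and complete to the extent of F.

3.7 mg/L

Amount reaching circulation = F × Dose = 0.22 × 1120 = 246.4 mg
C₀ = F·Dose / Vd = 246.4 / 53.0 = 4.649 mg/L
C = C₀ · e^(−k·t) = 4.649 × e^(−0.01770 × 12.4)
  = 4.649 × 0.8029 = 3.733 mg/L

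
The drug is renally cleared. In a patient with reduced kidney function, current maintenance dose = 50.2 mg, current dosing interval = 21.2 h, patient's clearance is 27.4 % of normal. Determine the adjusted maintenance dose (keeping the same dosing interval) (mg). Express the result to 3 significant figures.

To keep the same average steady-state level, dosing rate must scale with clearance.
CL ratio = 27.4 / 100 = 0.2740
New dose (same interval) = 50.2 × 0.2740 = 13.75 mg

13.8 mg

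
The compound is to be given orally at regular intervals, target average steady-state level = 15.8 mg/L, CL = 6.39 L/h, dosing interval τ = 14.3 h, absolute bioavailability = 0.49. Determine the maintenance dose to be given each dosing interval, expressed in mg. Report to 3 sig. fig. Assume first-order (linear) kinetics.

2950 mg

At steady state, F × (Dose/τ) = Css × CL.
Dose = Css × CL × τ / F = 15.8 × 6.390 × 14.3 / 0.49 = 2946 mg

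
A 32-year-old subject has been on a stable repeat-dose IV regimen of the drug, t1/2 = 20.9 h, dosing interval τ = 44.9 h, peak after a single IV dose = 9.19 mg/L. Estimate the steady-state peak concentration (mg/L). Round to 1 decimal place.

11.9 mg/L

k = ln2 / t½ = 0.693147 / 20.9 = 0.03316 h⁻¹
e^(−kτ) = e^(−0.03316 × 44.9) = 0.2256
Accumulation ratio R = 1 / (1 − e^(−kτ)) = 1 / (1 − 0.2256) = 1.291
Steady-state peak = C₀ × R = 9.19 × 1.291 = 11.86 mg/L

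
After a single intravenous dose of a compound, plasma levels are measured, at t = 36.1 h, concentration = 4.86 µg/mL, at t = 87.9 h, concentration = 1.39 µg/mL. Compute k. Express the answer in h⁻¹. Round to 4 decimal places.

0.0242 h⁻¹

k = ln(C₁/C₂) / (t₂ − t₁) = ln(4.86/1.39) / (87.9 − 36.1)
  = 1.252 / 51.80 = 0.02417 h⁻¹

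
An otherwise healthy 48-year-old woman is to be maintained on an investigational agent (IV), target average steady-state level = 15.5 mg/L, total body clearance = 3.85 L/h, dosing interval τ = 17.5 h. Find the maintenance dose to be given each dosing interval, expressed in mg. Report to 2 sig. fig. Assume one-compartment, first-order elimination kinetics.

1000 mg

At steady state, Dose/τ = Css × CL.
Dose = Css × CL × τ = 15.5 × 3.850 × 17.5 = 1044 mg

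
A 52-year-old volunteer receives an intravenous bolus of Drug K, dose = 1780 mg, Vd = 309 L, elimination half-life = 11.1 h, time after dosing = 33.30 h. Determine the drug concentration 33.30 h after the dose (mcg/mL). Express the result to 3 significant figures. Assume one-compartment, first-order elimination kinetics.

C₀ = Dose / Vd = 1780 / 309 = 5.761 mg/L
k = ln2 / t½ = 0.693147 / 11.1 = 0.06245 h⁻¹
t / t½ = 33.30 / 11.1 = 3 half-lives
C = C₀ × (1/2)^3 = 5.761 × 0.1250 = 0.7201 mg/L
(0.7201 mg/L = 0.7201 mcg/mL)

0.720 mcg/mL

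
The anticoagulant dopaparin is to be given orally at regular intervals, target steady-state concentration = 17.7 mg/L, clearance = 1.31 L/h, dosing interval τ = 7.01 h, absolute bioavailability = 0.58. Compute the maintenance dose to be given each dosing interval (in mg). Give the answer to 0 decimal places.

At steady state, F × (Dose/τ) = Css × CL.
Dose = Css × CL × τ / F = 17.7 × 1.310 × 7.01 / 0.58 = 280.2 mg

280 mg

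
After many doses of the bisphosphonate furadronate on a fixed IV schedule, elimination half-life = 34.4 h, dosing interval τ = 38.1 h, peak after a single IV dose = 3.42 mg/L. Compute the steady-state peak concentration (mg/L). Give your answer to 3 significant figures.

6.38 mg/L

k = ln2 / t½ = 0.693147 / 34.4 = 0.02015 h⁻¹
e^(−kτ) = e^(−0.02015 × 38.1) = 0.4641
Accumulation ratio R = 1 / (1 − e^(−kτ)) = 1 / (1 − 0.4641) = 1.866
Steady-state peak = C₀ × R = 3.42 × 1.866 = 6.382 mg/L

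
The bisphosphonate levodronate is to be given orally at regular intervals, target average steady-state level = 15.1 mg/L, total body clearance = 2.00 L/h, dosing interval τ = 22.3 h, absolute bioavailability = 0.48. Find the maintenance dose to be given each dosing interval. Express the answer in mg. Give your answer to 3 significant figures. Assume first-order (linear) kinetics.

At steady state, F × (Dose/τ) = Css × CL.
Dose = Css × CL × τ / F = 15.1 × 2.000 × 22.3 / 0.48 = 1403 mg

1400 mg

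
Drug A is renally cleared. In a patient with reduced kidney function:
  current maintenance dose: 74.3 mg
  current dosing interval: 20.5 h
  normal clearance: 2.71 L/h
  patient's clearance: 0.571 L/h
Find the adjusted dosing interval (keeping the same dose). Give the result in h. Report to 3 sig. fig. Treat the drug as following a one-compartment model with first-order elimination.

97.3 h

To keep the same average steady-state level, dosing rate must scale with clearance.
CL ratio = 0.571 / 2.71 = 0.2107
New interval (same dose) = 20.5 / 0.2107 = 97.29 h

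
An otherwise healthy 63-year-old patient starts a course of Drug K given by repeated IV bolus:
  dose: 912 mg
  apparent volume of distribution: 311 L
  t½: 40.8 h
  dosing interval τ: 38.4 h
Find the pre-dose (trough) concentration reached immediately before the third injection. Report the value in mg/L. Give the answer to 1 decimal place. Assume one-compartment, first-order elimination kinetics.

C₀ per dose = Dose / Vd = 912 / 311 = 2.932 mg/L
k = ln2 / t½ = 0.693147 / 40.8 = 0.01699 h⁻¹
Fraction remaining after one interval: r = e^(−kτ) = e^(−0.01699 × 38.4) = 0.5208
Before dose 3, 2 doses have been given (aged 1τ, 2τ).
C_trough = C₀ × (r + r²) = 2.932 × (0.5208 + 0.2712) = 2.322 mg/L

2.3 mg/L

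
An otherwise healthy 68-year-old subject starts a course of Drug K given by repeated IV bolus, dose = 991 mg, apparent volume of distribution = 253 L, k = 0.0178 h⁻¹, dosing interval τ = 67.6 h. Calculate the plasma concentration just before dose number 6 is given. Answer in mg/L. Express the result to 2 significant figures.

1.7 mg/L

C₀ per dose = Dose / Vd = 991 / 253 = 3.917 mg/L
Fraction remaining after one interval: r = e^(−kτ) = e^(−0.01780 × 67.6) = 0.3002
Before dose 6, 5 doses have been given (aged 1τ, 2τ, 3τ, 4τ, 5τ).
C_trough = C₀ × (r + r² + … + r^5) = C₀ × r(1−r^5)/(1−r)
        = 3.917 × 0.3002 × (1 − 0.002438) / (1 − 0.3002) = 1.676 mg/L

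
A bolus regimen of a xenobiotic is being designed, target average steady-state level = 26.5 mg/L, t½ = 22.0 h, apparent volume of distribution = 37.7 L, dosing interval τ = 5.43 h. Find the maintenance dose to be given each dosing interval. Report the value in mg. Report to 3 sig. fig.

k = ln2 / t½ = 0.693147 / 22.0 = 0.03151 h⁻¹
CL = k × Vd = 0.03151 × 37.7 = 1.188 L/h
At steady state, Dose/τ = Css × CL.
Dose = Css × CL × τ = 26.5 × 1.188 × 5.43 = 170.9 mg

171 mg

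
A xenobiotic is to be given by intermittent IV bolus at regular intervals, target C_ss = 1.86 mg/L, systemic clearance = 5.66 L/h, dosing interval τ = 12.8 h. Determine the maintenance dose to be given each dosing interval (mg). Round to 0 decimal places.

135 mg

At steady state, Dose/τ = Css × CL.
Dose = Css × CL × τ = 1.86 × 5.660 × 12.8 = 134.8 mg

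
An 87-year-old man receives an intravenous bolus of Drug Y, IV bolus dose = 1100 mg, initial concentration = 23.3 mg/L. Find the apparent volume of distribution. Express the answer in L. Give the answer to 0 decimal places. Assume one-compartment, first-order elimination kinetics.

47 L

Vd = Dose / C₀ = 1100 / 23.3 = 47.21 L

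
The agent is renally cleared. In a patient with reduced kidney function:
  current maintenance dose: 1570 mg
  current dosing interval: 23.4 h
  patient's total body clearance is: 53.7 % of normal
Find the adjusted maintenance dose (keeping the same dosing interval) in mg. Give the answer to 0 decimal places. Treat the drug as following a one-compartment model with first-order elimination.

To keep the same average steady-state level, dosing rate must scale with clearance.
CL ratio = 53.7 / 100 = 0.5370
New dose (same interval) = 1570 × 0.5370 = 843.1 mg

843 mg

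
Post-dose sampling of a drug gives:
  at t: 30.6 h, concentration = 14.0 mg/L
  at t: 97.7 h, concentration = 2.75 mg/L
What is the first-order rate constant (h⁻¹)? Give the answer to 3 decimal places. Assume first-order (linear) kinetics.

k = ln(C₁/C₂) / (t₂ − t₁) = ln(14.0/2.75) / (97.7 − 30.6)
  = 1.627 / 67.10 = 0.02425 h⁻¹

0.024 h⁻¹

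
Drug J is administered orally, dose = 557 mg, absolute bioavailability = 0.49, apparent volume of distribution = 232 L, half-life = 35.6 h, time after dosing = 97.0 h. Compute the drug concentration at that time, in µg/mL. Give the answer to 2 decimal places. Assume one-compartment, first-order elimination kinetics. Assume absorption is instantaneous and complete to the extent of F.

0.18 µg/mL

Amount reaching circulation = F × Dose = 0.49 × 557.0 = 272.9 mg
C₀ = F·Dose / Vd = 272.9 / 232 = 1.176 mg/L
k = ln2 / t½ = 0.693147 / 35.6 = 0.01947 h⁻¹
C = C₀ · e^(−k·t) = 1.176 × e^(−0.01947 × 97.0)
  = 1.176 × 0.1513 = 0.1779 mg/L
(0.1779 mg/L = 0.1779 µg/mL)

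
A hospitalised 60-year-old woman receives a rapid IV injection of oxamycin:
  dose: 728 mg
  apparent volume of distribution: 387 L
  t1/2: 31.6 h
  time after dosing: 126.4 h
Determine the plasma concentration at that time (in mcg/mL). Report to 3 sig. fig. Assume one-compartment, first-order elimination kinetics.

C₀ = Dose / Vd = 728.0 / 387 = 1.881 mg/L
k = ln2 / t½ = 0.693147 / 31.6 = 0.02194 h⁻¹
t / t½ = 126.4 / 31.6 = 4 half-lives
C = C₀ × (1/2)^4 = 1.881 × 0.06250 = 0.1176 mg/L
(0.1176 mg/L = 0.1176 mcg/mL)

0.118 mcg/mL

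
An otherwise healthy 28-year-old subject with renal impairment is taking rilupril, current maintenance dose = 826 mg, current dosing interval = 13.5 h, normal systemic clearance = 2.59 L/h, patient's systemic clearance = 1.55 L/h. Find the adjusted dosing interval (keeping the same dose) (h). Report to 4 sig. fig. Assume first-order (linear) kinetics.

To keep the same average steady-state level, dosing rate must scale with clearance.
CL ratio = 1.55 / 2.59 = 0.5985
New interval (same dose) = 13.5 / 0.5985 = 22.56 h

22.56 h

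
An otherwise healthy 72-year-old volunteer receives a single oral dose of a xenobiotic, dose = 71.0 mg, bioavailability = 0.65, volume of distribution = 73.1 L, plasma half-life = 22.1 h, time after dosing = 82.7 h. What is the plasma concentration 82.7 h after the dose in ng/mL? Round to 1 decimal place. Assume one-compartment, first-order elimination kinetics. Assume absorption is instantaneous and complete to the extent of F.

47.2 ng/mL

Amount reaching circulation = F × Dose = 0.65 × 71.00 = 46.15 mg
C₀ = F·Dose / Vd = 46.15 / 73.1 = 0.6313 mg/L
k = ln2 / t½ = 0.693147 / 22.1 = 0.03136 h⁻¹
C = C₀ · e^(−k·t) = 0.6313 × e^(−0.03136 × 82.7)
  = 0.6313 × 0.07476 = 0.04720 mg/L
Convert: 0.04720 mg/L × 1000 = 47.20 ng/mL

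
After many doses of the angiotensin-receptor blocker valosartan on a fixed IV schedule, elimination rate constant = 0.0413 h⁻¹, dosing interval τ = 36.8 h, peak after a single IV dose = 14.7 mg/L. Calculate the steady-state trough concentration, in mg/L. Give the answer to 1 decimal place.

4.1 mg/L

e^(−kτ) = e^(−0.04130 × 36.8) = 0.2187
Accumulation ratio R = 1 / (1 − e^(−kτ)) = 1 / (1 − 0.2187) = 1.280
Steady-state trough = C₀ × R × e^(−kτ) = 14.7 × 1.280 × 0.2187 = 4.115 mg/L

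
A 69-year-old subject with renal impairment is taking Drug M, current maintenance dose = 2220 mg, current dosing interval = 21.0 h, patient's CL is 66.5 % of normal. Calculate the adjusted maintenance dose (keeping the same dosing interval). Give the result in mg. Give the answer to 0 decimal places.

1476 mg

To keep the same average steady-state level, dosing rate must scale with clearance.
CL ratio = 66.5 / 100 = 0.6650
New dose (same interval) = 2220 × 0.6650 = 1476 mg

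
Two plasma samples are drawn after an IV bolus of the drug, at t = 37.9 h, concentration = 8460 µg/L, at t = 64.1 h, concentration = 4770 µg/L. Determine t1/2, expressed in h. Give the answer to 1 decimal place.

k = ln(C₁/C₂) / (t₂ − t₁) = ln(8460/4770) / (64.1 − 37.9)
  = 0.5730 / 26.20 = 0.02187 h⁻¹
t½ = ln2 / k = 0.693147 / 0.02187 = 31.69 h

31.7 h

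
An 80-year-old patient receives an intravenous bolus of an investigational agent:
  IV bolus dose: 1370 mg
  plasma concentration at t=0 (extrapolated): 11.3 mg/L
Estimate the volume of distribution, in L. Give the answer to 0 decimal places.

Vd = Dose / C₀ = 1370 / 11.3 = 121.2 L

121 L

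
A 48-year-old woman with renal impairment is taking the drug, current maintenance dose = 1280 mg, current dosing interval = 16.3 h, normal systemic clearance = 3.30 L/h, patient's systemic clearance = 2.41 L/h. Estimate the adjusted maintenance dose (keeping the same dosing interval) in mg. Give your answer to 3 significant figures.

To keep the same average steady-state level, dosing rate must scale with clearance.
CL ratio = 2.41 / 3.30 = 0.7303
New dose (same interval) = 1280 × 0.7303 = 934.8 mg

935 mg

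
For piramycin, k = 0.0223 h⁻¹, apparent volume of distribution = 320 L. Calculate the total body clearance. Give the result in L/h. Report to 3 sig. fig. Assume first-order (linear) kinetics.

7.14 L/h

CL = k × Vd = 0.0223 × 320 = 7.136 L/h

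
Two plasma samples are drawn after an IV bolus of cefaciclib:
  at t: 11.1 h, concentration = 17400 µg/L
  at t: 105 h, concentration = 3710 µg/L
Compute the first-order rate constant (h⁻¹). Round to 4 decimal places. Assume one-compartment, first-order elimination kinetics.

0.0165 h⁻¹

k = ln(C₁/C₂) / (t₂ − t₁) = ln(17400/3710) / (105 − 11.1)
  = 1.545 / 93.90 = 0.01645 h⁻¹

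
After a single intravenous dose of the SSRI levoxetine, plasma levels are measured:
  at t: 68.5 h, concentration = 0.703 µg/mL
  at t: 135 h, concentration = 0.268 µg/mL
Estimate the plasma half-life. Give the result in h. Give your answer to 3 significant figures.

k = ln(C₁/C₂) / (t₂ − t₁) = ln(0.703/0.268) / (135 − 68.5)
  = 0.9644 / 66.50 = 0.01450 h⁻¹
t½ = ln2 / k = 0.693147 / 0.01450 = 47.80 h

47.8 h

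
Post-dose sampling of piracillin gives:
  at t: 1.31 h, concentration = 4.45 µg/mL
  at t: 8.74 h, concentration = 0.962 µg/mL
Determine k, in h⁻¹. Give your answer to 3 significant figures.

k = ln(C₁/C₂) / (t₂ − t₁) = ln(4.45/0.962) / (8.74 − 1.31)
  = 1.532 / 7.430 = 0.2062 h⁻¹

0.206 h⁻¹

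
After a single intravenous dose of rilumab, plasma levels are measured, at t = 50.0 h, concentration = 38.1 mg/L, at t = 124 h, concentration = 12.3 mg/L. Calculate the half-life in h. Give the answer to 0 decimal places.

k = ln(C₁/C₂) / (t₂ − t₁) = ln(38.1/12.3) / (124 − 50.0)
  = 1.131 / 74.00 = 0.01528 h⁻¹
t½ = ln2 / k = 0.693147 / 0.01528 = 45.36 h

45 h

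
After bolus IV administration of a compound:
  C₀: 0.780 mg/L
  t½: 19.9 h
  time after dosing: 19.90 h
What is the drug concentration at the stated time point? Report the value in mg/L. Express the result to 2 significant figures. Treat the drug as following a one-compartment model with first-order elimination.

k = ln2 / t½ = 0.693147 / 19.9 = 0.03483 h⁻¹
t / t½ = 19.90 / 19.9 = 1 half-lives
C = C₀ × (1/2)^1 = 0.7800 × 0.5000 = 0.3900 mg/L

0.39 mg/L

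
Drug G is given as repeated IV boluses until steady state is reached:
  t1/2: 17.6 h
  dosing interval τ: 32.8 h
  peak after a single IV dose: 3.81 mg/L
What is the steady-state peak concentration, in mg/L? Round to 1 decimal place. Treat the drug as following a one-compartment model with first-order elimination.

5.3 mg/L

k = ln2 / t½ = 0.693147 / 17.6 = 0.03938 h⁻¹
e^(−kτ) = e^(−0.03938 × 32.8) = 0.2748
Accumulation ratio R = 1 / (1 − e^(−kτ)) = 1 / (1 − 0.2748) = 1.379
Steady-state peak = C₀ × R = 3.81 × 1.379 = 5.254 mg/L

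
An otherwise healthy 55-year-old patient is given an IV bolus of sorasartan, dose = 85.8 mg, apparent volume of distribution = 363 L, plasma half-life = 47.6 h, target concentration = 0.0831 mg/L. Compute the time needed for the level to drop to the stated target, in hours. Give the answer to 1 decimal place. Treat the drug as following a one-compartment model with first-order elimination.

C₀ = Dose / Vd = 85.80 / 363 = 0.2364 mg/L
k = ln2 / t½ = 0.693147 / 47.6 = 0.01456 h⁻¹
t = ln(C₀ / C) / k = ln(0.2364 / 0.0831) / 0.01456
  = ln(2.845) / 0.01456 = 1.046 / 0.01456 = 71.84 h

71.8 h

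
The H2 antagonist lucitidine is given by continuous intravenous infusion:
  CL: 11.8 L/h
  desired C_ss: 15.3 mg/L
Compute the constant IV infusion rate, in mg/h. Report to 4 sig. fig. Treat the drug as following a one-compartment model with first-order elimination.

180.5 mg/h

At steady state, infusion rate R₀ = Css × CL = 15.3 × 11.80 = 180.5 mg/h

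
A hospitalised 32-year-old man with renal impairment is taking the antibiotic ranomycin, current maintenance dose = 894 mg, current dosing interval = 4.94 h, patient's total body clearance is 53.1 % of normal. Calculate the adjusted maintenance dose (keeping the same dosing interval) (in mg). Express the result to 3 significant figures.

To keep the same average steady-state level, dosing rate must scale with clearance.
CL ratio = 53.1 / 100 = 0.5310
New dose (same interval) = 894 × 0.5310 = 474.7 mg

475 mg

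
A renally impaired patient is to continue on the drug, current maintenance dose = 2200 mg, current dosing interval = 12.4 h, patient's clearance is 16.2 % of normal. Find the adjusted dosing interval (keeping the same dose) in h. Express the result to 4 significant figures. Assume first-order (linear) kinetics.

76.54 h

To keep the same average steady-state level, dosing rate must scale with clearance.
CL ratio = 16.2 / 100 = 0.1620
New interval (same dose) = 12.4 / 0.1620 = 76.54 h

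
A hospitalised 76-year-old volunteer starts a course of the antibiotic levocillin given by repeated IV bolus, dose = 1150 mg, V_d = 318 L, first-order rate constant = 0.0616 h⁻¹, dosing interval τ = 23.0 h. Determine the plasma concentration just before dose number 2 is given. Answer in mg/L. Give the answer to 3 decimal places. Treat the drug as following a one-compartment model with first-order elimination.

C₀ per dose = Dose / Vd = 1150 / 318 = 3.616 mg/L
Fraction remaining after one interval: r = e^(−kτ) = e^(−0.06160 × 23.0) = 0.2425
Before dose 2, 1 dose has been given (aged 1τ).
C_trough = C₀ × r = 3.616 × 0.2425 = 0.8769 mg/L

0.877 mg/L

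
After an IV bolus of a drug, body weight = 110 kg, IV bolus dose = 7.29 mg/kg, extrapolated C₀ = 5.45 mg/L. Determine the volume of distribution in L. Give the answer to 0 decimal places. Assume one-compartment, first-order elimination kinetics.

Dose = 7.29 × 110 = 801.9 mg
Vd = Dose / C₀ = 801.9 / 5.45 = 147.1 L

147 L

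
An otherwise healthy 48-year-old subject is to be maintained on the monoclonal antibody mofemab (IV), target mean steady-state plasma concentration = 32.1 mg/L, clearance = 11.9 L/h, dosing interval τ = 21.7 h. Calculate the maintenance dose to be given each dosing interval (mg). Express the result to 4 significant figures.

8289 mg

At steady state, Dose/τ = Css × CL.
Dose = Css × CL × τ = 32.1 × 11.90 × 21.7 = 8289 mg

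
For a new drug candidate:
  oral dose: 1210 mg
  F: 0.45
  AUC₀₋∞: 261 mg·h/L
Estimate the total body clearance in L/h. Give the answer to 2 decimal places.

CL = F·Dose / AUC = 0.45 × 1210 / 261 = 2.086 L/h

2.09 L/h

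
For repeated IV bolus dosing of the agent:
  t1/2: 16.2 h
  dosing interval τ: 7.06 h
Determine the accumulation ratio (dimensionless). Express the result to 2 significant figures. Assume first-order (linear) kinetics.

3.8

k = ln2 / t½ = 0.693147 / 16.2 = 0.04279 h⁻¹
e^(−kτ) = e^(−0.04279 × 7.06) = 0.7393
Accumulation ratio R = 1 / (1 − e^(−kτ)) = 1 / (1 − 0.7393) = 3.836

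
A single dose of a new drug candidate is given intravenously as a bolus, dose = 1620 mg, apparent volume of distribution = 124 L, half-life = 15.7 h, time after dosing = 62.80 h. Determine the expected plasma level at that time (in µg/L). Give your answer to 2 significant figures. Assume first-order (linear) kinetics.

820 µg/L

C₀ = Dose / Vd = 1620 / 124 = 13.06 mg/L
k = ln2 / t½ = 0.693147 / 15.7 = 0.04415 h⁻¹
t / t½ = 62.80 / 15.7 = 4 half-lives
C = C₀ × (1/2)^4 = 13.06 × 0.06250 = 0.8163 mg/L
Convert: 0.8163 mg/L × 1000 = 816.3 µg/L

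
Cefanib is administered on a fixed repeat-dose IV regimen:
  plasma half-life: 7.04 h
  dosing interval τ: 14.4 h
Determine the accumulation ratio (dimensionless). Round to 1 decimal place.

1.3

k = ln2 / t½ = 0.693147 / 7.04 = 0.09846 h⁻¹
e^(−kτ) = e^(−0.09846 × 14.4) = 0.2422
Accumulation ratio R = 1 / (1 − e^(−kτ)) = 1 / (1 − 0.2422) = 1.320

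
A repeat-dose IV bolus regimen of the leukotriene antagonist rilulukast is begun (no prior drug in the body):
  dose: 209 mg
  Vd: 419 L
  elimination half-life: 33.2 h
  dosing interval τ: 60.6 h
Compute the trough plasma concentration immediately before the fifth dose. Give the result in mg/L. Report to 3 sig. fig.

C₀ per dose = Dose / Vd = 209 / 419 = 0.4988 mg/L
k = ln2 / t½ = 0.693147 / 33.2 = 0.02088 h⁻¹
Fraction remaining after one interval: r = e^(−kτ) = e^(−0.02088 × 60.6) = 0.2821
Before dose 5, 4 doses have been given (aged 1τ, 2τ, 3τ, 4τ).
C_trough = C₀ × (r + r² + … + r^4) = C₀ × r(1−r^4)/(1−r)
        = 0.4988 × 0.2821 × (1 − 0.006333) / (1 − 0.2821) = 0.1948 mg/L

0.195 mg/L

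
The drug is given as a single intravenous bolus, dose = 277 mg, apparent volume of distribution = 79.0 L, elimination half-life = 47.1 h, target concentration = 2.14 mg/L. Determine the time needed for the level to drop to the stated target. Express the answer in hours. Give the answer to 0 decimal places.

C₀ = Dose / Vd = 277.0 / 79.0 = 3.506 mg/L
k = ln2 / t½ = 0.693147 / 47.1 = 0.01472 h⁻¹
t = ln(C₀ / C) / k = ln(3.506 / 2.14) / 0.01472
  = ln(1.638) / 0.01472 = 0.4935 / 0.01472 = 33.53 h

34 h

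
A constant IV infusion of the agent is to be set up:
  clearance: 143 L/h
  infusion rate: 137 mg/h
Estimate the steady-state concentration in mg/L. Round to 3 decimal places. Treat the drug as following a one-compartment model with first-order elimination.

At steady state Css = R₀ / CL = 137 / 143.0 = 0.9580 mg/L

0.958 mg/L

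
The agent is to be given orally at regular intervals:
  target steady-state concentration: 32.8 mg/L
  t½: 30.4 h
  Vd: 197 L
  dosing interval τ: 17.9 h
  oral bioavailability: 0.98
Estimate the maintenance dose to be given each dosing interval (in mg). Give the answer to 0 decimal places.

k = ln2 / t½ = 0.693147 / 30.4 = 0.02280 h⁻¹
CL = k × Vd = 0.02280 × 197 = 4.492 L/h
At steady state, F × (Dose/τ) = Css × CL.
Dose = Css × CL × τ / F = 32.8 × 4.492 × 17.9 / 0.98 = 2691 mg

2691 mg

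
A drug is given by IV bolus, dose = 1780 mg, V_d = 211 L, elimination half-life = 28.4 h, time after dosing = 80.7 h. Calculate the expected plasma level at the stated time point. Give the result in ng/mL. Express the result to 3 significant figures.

C₀ = Dose / Vd = 1780 / 211 = 8.436 mg/L
k = ln2 / t½ = 0.693147 / 28.4 = 0.02441 h⁻¹
C = C₀ · e^(−k·t) = 8.436 × e^(−0.02441 × 80.7)
  = 8.436 × 0.1395 = 1.177 mg/L
Convert: 1.177 mg/L × 1000 = 1177 ng/mL

1180 ng/mL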